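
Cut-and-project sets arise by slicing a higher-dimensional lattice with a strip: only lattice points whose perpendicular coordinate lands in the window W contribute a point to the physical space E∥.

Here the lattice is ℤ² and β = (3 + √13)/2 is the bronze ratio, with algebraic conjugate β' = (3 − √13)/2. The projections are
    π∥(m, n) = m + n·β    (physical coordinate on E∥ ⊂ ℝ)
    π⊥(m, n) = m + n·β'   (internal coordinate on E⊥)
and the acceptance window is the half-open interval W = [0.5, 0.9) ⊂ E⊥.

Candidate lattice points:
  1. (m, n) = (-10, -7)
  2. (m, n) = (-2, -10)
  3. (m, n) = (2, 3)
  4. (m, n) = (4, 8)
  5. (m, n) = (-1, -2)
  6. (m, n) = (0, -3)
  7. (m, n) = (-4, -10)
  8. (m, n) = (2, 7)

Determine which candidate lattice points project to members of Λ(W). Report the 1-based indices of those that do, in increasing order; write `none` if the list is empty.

β' = (3−√13)/2 ≈ -0.302776.
#1 (-10,-7): internal coord -10 + (-7)·β' = -7.880571; -7.880571 ∉ [0.5, 0.9) → out
#2 (-2,-10): internal coord -2 + (-10)·β' = +1.027756; +1.027756 ∉ [0.5, 0.9) → out
#3 (2,3): internal coord 2 + (3)·β' = +1.091673; +1.091673 ∉ [0.5, 0.9) → out
#4 (4,8): internal coord 4 + (8)·β' = +1.577795; +1.577795 ∉ [0.5, 0.9) → out
#5 (-1,-2): internal coord -1 + (-2)·β' = -0.394449; -0.394449 ∉ [0.5, 0.9) → out
#6 (0,-3): internal coord 0 + (-3)·β' = +0.908327; +0.908327 ∉ [0.5, 0.9) → out
#7 (-4,-10): internal coord -4 + (-10)·β' = -0.972244; -0.972244 ∉ [0.5, 0.9) → out
#8 (2,7): internal coord 2 + (7)·β' = -0.119429; -0.119429 ∉ [0.5, 0.9) → out

none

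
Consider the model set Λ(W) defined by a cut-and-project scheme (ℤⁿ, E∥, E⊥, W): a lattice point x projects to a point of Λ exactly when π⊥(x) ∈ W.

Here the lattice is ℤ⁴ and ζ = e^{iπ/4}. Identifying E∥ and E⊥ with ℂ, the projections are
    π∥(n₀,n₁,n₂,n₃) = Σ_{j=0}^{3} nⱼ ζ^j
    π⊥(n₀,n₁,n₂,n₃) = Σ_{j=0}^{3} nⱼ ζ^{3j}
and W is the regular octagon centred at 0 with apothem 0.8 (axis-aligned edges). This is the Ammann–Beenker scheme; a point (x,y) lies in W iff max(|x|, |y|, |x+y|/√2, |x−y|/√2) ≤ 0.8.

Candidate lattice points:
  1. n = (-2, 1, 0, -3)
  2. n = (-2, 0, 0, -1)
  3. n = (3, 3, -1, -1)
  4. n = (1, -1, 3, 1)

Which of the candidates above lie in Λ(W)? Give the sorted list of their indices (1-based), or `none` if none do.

Internal map: ζ^{3j} for j=0..3 gives (1,0), (−√2/2,√2/2), (0,−1), (√2/2,√2/2).
candidate 1: n = (-2, 1, 0, -3) → π⊥ ≈ (-4.828427, -1.414214); max(|x|,|y|,|x±y|/√2) = 4.828427 > 0.8 ⇒ ∉ W
candidate 2: n = (-2, 0, 0, -1) → π⊥ ≈ (-2.707107, -0.707107); max(|x|,|y|,|x±y|/√2) = 2.707107 > 0.8 ⇒ ∉ W
candidate 3: n = (3, 3, -1, -1) → π⊥ ≈ (+0.171573, +2.414214); max(|x|,|y|,|x±y|/√2) = 2.414214 > 0.8 ⇒ ∉ W
candidate 4: n = (1, -1, 3, 1) → π⊥ ≈ (+2.414214, -3.000000); max(|x|,|y|,|x±y|/√2) = 3.828427 > 0.8 ⇒ ∉ W

none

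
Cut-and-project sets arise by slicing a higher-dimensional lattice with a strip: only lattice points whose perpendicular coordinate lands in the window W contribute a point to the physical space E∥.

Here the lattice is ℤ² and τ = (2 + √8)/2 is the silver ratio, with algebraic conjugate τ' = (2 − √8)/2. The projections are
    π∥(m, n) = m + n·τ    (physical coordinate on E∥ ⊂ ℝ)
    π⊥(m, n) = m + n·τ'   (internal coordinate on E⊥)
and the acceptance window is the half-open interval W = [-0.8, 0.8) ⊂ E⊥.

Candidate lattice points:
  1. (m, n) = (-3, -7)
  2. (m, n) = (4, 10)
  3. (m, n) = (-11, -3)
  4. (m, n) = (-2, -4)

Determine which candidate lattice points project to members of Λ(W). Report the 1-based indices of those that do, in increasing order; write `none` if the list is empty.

Numerically τ ≈ 2.4142 and τ' = −1/τ ≈ -0.4142.
candidate 1: (m,n)=(-3,-7) → π∥ = -3-7·τ ≈ -19.8995, π⊥ = -3-7·τ' ≈ -0.1005 ∈ [-0.8, 0.8) ⇒ IN Λ
candidate 2: (m,n)=(4,10) → π∥ = 4+10·τ ≈ 28.1421, π⊥ = 4+10·τ' ≈ -0.1421 ∈ [-0.8, 0.8) ⇒ IN Λ
candidate 3: (m,n)=(-11,-3) → π∥ = -11-3·τ ≈ -18.2426, π⊥ = -11-3·τ' ≈ -9.7574 ∉ [-0.8, 0.8) ⇒ out
candidate 4: (m,n)=(-2,-4) → π∥ = -2-4·τ ≈ -11.6569, π⊥ = -2-4·τ' ≈ -0.3431 ∈ [-0.8, 0.8) ⇒ IN Λ

1, 2, 4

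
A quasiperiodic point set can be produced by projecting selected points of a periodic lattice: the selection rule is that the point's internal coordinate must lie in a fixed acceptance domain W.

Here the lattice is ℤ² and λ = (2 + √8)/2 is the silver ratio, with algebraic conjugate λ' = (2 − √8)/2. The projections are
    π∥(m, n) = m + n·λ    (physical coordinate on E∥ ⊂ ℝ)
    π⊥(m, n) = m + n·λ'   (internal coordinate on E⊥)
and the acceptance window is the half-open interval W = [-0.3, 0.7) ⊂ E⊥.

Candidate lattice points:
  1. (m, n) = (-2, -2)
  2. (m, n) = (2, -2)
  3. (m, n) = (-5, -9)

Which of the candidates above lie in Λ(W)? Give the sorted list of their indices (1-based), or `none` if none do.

λ' = (2−√8)/2 ≈ -0.4142.
[1] lift (-2,-2): star map gives -1.1716; window check -0.3 ≤ -1.1716 < 0.7 is false → out
[2] lift (2,-2): star map gives 2.8284; window check -0.3 ≤ 2.8284 < 0.7 is false → out
[3] lift (-5,-9): star map gives -1.2721; window check -0.3 ≤ -1.2721 < 0.7 is false → out

none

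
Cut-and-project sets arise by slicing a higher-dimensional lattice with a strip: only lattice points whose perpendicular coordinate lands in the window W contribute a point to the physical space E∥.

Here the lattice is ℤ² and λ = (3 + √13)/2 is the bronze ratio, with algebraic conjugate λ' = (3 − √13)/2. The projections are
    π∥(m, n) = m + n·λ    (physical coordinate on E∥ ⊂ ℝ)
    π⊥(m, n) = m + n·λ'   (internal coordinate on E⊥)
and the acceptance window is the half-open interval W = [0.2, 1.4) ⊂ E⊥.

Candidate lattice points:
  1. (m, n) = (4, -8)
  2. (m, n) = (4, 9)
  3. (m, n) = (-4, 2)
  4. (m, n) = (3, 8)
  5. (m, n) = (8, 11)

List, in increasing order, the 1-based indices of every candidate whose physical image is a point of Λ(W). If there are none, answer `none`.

2, 4

Compute λ' = (3−√13)/2 = -0.3028, so π⊥(m,n) = m -0.3028·n.
[1] lift (4,-8): star map gives 6.4222; window check 0.2 ≤ 6.4222 < 1.4 is false → out
[2] lift (4,9): star map gives 1.2750; window check 0.2 ≤ 1.2750 < 1.4 is true → IN Λ
[3] lift (-4,2): star map gives -4.6056; window check 0.2 ≤ -4.6056 < 1.4 is false → out
[4] lift (3,8): star map gives 0.5778; window check 0.2 ≤ 0.5778 < 1.4 is true → IN Λ
[5] lift (8,11): star map gives 4.6695; window check 0.2 ≤ 4.6695 < 1.4 is false → out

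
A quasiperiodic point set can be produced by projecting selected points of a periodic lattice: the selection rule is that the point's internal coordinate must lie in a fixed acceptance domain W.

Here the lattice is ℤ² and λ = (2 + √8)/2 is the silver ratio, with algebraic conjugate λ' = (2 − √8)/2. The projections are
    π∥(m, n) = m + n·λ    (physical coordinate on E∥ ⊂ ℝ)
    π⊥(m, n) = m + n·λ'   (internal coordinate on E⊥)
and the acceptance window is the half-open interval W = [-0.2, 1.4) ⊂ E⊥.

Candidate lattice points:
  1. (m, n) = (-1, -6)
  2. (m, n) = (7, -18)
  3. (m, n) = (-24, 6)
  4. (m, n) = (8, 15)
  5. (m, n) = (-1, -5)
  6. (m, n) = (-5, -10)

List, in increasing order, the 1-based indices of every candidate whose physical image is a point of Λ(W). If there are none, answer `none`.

Compute λ' = (2−√8)/2 = -0.414214, so π⊥(m,n) = m -0.414214·n.
candidate 1: (m,n)=(-1,-6) → π∥ = -1-6·λ ≈ -15.485281, π⊥ = -1-6·λ' ≈ 1.485281 ∉ [-0.2, 1.4) ⇒ out
candidate 2: (m,n)=(7,-18) → π∥ = 7-18·λ ≈ -36.455844, π⊥ = 7-18·λ' ≈ 14.455844 ∉ [-0.2, 1.4) ⇒ out
candidate 3: (m,n)=(-24,6) → π∥ = -24+6·λ ≈ -9.514719, π⊥ = -24+6·λ' ≈ -26.485281 ∉ [-0.2, 1.4) ⇒ out
candidate 4: (m,n)=(8,15) → π∥ = 8+15·λ ≈ 44.213203, π⊥ = 8+15·λ' ≈ 1.786797 ∉ [-0.2, 1.4) ⇒ out
candidate 5: (m,n)=(-1,-5) → π∥ = -1-5·λ ≈ -13.071068, π⊥ = -1-5·λ' ≈ 1.071068 ∈ [-0.2, 1.4) ⇒ IN Λ
candidate 6: (m,n)=(-5,-10) → π∥ = -5-10·λ ≈ -29.142136, π⊥ = -5-10·λ' ≈ -0.857864 ∉ [-0.2, 1.4) ⇒ out

5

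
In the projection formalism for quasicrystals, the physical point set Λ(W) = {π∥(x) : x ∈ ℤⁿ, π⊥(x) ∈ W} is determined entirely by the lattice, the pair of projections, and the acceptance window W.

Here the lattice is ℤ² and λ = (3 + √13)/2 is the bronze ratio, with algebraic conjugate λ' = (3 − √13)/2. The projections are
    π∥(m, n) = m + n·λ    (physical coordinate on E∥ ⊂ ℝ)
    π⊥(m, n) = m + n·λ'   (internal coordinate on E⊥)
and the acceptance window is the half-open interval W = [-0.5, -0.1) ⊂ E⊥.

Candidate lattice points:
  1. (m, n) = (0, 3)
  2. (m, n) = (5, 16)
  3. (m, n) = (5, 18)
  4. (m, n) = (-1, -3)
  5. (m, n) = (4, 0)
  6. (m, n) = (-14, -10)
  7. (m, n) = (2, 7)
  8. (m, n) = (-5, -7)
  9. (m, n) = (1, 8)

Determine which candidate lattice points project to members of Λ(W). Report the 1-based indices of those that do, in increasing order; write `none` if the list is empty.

3, 7

Compute λ' = (3−√13)/2 = -0.30278, so π⊥(m,n) = m -0.30278·n.
[1] lift (0,3): star map gives -0.90833; window check -0.5 ≤ -0.90833 < -0.1 is false → out
[2] lift (5,16): star map gives 0.15559; window check -0.5 ≤ 0.15559 < -0.1 is false → out
[3] lift (5,18): star map gives -0.44996; window check -0.5 ≤ -0.44996 < -0.1 is true → IN Λ
[4] lift (-1,-3): star map gives -0.09167; window check -0.5 ≤ -0.09167 < -0.1 is false → out
[5] lift (4,0): star map gives 4.00000; window check -0.5 ≤ 4.00000 < -0.1 is false → out
[6] lift (-14,-10): star map gives -10.97224; window check -0.5 ≤ -10.97224 < -0.1 is false → out
[7] lift (2,7): star map gives -0.11943; window check -0.5 ≤ -0.11943 < -0.1 is true → IN Λ
[8] lift (-5,-7): star map gives -2.88057; window check -0.5 ≤ -2.88057 < -0.1 is false → out
[9] lift (1,8): star map gives -1.42221; window check -0.5 ≤ -1.42221 < -0.1 is false → out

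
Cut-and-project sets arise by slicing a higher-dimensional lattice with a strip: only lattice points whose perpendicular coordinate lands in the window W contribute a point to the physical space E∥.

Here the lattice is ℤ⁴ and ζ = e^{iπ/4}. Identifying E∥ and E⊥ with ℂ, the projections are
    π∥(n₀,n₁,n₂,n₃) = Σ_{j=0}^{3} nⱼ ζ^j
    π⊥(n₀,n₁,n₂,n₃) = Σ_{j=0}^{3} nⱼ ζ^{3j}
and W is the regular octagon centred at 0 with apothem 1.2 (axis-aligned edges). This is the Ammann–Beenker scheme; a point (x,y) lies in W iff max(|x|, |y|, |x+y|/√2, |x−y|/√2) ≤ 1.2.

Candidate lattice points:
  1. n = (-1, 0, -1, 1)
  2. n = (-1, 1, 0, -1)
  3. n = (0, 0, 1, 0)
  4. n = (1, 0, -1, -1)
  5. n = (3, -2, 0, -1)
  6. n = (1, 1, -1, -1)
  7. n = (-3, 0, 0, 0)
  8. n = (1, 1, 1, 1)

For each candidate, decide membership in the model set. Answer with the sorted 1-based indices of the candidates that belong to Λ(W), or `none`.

π⊥(n) = n₀ + n₁ζ³ + n₂ζ⁶ + n₃ζ⁹ where ζ = e^{iπ/4}.
#1 (-1, 0, -1, 1): internal (-0.292893, 1.707107); octagon support 1.707107 vs apothem 1.2 → ∉ W
#2 (-1, 1, 0, -1): internal (-2.414214, 0.000000); octagon support 2.414214 vs apothem 1.2 → ∉ W
#3 (0, 0, 1, 0): internal (0.000000, -1.000000); octagon support 1.000000 vs apothem 1.2 → ∈ W
#4 (1, 0, -1, -1): internal (0.292893, 0.292893); octagon support 0.414214 vs apothem 1.2 → ∈ W
#5 (3, -2, 0, -1): internal (3.707107, -2.121320); octagon support 4.121320 vs apothem 1.2 → ∉ W
#6 (1, 1, -1, -1): internal (-0.414214, 1.000000); octagon support 1.000000 vs apothem 1.2 → ∈ W
#7 (-3, 0, 0, 0): internal (-3.000000, 0.000000); octagon support 3.000000 vs apothem 1.2 → ∉ W
#8 (1, 1, 1, 1): internal (1.000000, 0.414214); octagon support 1.000000 vs apothem 1.2 → ∈ W

3, 4, 6, 8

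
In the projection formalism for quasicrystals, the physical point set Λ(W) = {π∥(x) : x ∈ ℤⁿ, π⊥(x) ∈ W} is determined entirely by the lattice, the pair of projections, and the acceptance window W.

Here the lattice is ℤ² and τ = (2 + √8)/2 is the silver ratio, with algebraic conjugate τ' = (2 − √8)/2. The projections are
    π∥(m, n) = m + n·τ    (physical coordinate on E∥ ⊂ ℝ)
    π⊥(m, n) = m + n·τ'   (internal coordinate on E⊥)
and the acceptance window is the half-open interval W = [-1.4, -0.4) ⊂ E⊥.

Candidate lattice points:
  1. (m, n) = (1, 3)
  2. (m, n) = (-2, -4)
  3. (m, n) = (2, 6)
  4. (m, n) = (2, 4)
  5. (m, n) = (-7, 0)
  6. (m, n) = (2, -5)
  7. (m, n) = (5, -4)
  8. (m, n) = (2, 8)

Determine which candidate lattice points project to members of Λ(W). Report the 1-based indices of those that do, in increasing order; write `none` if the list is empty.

3, 8

Numerically τ ≈ 2.4142 and τ' = −1/τ ≈ -0.4142.
[1] lift (1,3): star map gives -0.2426; window check -1.4 ≤ -0.2426 < -0.4 is false → out
[2] lift (-2,-4): star map gives -0.3431; window check -1.4 ≤ -0.3431 < -0.4 is false → out
[3] lift (2,6): star map gives -0.4853; window check -1.4 ≤ -0.4853 < -0.4 is true → IN Λ
[4] lift (2,4): star map gives 0.3431; window check -1.4 ≤ 0.3431 < -0.4 is false → out
[5] lift (-7,0): star map gives -7.0000; window check -1.4 ≤ -7.0000 < -0.4 is false → out
[6] lift (2,-5): star map gives 4.0711; window check -1.4 ≤ 4.0711 < -0.4 is false → out
[7] lift (5,-4): star map gives 6.6569; window check -1.4 ≤ 6.6569 < -0.4 is false → out
[8] lift (2,8): star map gives -1.3137; window check -1.4 ≤ -1.3137 < -0.4 is true → IN Λ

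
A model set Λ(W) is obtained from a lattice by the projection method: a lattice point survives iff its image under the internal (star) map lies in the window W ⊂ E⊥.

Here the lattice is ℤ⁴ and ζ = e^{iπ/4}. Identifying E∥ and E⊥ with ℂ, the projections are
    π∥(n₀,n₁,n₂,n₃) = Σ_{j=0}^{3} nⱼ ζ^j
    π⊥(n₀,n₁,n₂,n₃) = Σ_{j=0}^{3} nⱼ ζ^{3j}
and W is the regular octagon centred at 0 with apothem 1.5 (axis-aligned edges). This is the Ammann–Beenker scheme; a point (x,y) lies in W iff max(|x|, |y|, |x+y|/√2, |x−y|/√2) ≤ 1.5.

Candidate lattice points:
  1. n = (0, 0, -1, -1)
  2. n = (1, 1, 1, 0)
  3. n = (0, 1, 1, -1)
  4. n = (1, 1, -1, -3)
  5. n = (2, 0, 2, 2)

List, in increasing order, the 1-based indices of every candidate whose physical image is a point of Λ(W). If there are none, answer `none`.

1, 2

With ζ = e^{iπ/4} the internal vectors are ζ^0,ζ^3,ζ^6,ζ^9.
#1 (0, 0, -1, -1): internal (-0.7071, 0.2929); octagon support 0.7071 vs apothem 1.5 → ∈ W
#2 (1, 1, 1, 0): internal (0.2929, -0.2929); octagon support 0.4142 vs apothem 1.5 → ∈ W
#3 (0, 1, 1, -1): internal (-1.4142, -1.0000); octagon support 1.7071 vs apothem 1.5 → ∉ W
#4 (1, 1, -1, -3): internal (-1.8284, -0.4142); octagon support 1.8284 vs apothem 1.5 → ∉ W
#5 (2, 0, 2, 2): internal (3.4142, -0.5858); octagon support 3.4142 vs apothem 1.5 → ∉ W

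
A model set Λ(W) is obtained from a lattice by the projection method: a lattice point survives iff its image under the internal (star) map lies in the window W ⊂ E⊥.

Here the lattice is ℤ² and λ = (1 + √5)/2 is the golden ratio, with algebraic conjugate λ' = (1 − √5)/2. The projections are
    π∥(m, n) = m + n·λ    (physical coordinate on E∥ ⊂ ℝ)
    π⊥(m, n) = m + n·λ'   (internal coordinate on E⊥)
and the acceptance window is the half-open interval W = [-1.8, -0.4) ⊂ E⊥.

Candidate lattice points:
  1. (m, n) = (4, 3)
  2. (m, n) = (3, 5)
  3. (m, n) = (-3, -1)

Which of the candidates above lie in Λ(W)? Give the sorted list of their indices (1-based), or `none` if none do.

λ' = (1−√5)/2 ≈ -0.618034.
#1 (4,3): internal coord 4 + (3)·λ' = +2.145898; +2.145898 ∉ [-1.8, -0.4) → out
#2 (3,5): internal coord 3 + (5)·λ' = -0.090170; -0.090170 ∉ [-1.8, -0.4) → out
#3 (-3,-1): internal coord -3 + (-1)·λ' = -2.381966; -2.381966 ∉ [-1.8, -0.4) → out

none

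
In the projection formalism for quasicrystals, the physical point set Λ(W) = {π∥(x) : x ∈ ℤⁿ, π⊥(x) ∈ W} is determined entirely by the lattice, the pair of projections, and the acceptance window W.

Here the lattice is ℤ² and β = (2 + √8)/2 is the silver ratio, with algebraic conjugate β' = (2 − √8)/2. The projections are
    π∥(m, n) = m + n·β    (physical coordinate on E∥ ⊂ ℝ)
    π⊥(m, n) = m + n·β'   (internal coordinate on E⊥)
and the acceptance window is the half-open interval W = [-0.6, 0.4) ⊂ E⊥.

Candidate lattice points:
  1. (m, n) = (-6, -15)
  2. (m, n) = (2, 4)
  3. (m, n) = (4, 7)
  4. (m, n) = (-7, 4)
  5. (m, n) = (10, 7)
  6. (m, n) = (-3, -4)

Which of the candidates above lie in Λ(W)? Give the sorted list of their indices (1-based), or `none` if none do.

1, 2

Numerically β ≈ 2.41421 and β' = −1/β ≈ -0.41421.
#1 (-6,-15): internal coord -6 + (-15)·β' = +0.21320; +0.21320 ∈ [-0.6, 0.4) → IN Λ
#2 (2,4): internal coord 2 + (4)·β' = +0.34315; +0.34315 ∈ [-0.6, 0.4) → IN Λ
#3 (4,7): internal coord 4 + (7)·β' = +1.10051; +1.10051 ∉ [-0.6, 0.4) → out
#4 (-7,4): internal coord -7 + (4)·β' = -8.65685; -8.65685 ∉ [-0.6, 0.4) → out
#5 (10,7): internal coord 10 + (7)·β' = +7.10051; +7.10051 ∉ [-0.6, 0.4) → out
#6 (-3,-4): internal coord -3 + (-4)·β' = -1.34315; -1.34315 ∉ [-0.6, 0.4) → out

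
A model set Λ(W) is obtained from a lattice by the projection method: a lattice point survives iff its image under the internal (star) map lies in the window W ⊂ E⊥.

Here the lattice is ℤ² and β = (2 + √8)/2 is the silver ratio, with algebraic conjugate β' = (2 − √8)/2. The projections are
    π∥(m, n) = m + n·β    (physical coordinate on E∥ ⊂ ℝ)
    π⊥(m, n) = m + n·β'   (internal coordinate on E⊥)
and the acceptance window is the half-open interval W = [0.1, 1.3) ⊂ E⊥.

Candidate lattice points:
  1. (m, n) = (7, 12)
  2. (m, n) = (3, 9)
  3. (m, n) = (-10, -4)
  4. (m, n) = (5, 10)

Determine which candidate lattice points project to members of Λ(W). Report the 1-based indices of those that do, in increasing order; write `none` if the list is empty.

4

β' = (2−√8)/2 ≈ -0.41421.
[1] lift (7,12): star map gives 2.02944; window check 0.1 ≤ 2.02944 < 1.3 is false → out
[2] lift (3,9): star map gives -0.72792; window check 0.1 ≤ -0.72792 < 1.3 is false → out
[3] lift (-10,-4): star map gives -8.34315; window check 0.1 ≤ -8.34315 < 1.3 is false → out
[4] lift (5,10): star map gives 0.85786; window check 0.1 ≤ 0.85786 < 1.3 is true → IN Λ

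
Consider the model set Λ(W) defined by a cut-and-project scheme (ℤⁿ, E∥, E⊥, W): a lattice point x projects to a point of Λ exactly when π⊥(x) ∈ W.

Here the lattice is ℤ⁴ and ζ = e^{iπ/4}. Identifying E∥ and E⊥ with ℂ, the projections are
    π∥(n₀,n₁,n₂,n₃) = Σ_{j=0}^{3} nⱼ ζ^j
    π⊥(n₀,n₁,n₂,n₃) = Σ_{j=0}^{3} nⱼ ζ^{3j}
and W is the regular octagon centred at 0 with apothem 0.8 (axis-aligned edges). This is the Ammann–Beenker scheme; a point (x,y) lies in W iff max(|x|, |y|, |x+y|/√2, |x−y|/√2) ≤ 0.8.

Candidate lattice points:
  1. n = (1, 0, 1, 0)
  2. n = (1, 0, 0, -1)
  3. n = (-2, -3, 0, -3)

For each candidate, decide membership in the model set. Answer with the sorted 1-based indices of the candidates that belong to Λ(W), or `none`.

2

Internal map: ζ^{3j} for j=0..3 gives (1,0), (−√2/2,√2/2), (0,−1), (√2/2,√2/2).
#1 (1, 0, 1, 0): internal (1.0000, -1.0000); octagon support 1.4142 vs apothem 0.8 → ∉ W
#2 (1, 0, 0, -1): internal (0.2929, -0.7071); octagon support 0.7071 vs apothem 0.8 → ∈ W
#3 (-2, -3, 0, -3): internal (-2.0000, -4.2426); octagon support 4.4142 vs apothem 0.8 → ∉ W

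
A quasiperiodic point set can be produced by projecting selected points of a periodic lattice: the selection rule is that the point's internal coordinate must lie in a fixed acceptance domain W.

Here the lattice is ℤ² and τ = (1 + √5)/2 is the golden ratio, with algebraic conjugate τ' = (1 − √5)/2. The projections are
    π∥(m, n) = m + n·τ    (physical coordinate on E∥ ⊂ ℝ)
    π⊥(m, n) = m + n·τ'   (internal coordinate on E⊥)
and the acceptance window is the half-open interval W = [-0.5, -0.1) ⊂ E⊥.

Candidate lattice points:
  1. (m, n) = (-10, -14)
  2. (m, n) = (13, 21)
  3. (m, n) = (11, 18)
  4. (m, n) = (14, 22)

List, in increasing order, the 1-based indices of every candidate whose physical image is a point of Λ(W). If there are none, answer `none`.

τ' = (1−√5)/2 ≈ -0.61803.
[1] lift (-10,-14): star map gives -1.34752; window check -0.5 ≤ -1.34752 < -0.1 is false → out
[2] lift (13,21): star map gives 0.02129; window check -0.5 ≤ 0.02129 < -0.1 is false → out
[3] lift (11,18): star map gives -0.12461; window check -0.5 ≤ -0.12461 < -0.1 is true → IN Λ
[4] lift (14,22): star map gives 0.40325; window check -0.5 ≤ 0.40325 < -0.1 is false → out

3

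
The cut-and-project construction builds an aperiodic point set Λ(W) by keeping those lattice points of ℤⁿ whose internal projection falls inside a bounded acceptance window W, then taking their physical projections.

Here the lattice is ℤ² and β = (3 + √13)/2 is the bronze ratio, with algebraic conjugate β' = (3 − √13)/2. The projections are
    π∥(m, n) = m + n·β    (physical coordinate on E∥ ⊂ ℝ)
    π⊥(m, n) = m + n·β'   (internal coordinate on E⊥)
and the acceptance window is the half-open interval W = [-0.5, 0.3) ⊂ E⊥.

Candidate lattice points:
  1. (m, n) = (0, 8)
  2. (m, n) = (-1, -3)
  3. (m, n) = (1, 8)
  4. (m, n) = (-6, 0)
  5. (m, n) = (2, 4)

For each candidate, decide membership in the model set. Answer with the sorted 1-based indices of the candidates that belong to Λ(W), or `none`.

Compute β' = (3−√13)/2 = -0.3028, so π⊥(m,n) = m -0.3028·n.
candidate 1: (m,n)=(0,8) → π∥ = 0+8·β ≈ 26.4222, π⊥ = 0+8·β' ≈ -2.4222 ∉ [-0.5, 0.3) ⇒ out
candidate 2: (m,n)=(-1,-3) → π∥ = -1-3·β ≈ -10.9083, π⊥ = -1-3·β' ≈ -0.0917 ∈ [-0.5, 0.3) ⇒ IN Λ
candidate 3: (m,n)=(1,8) → π∥ = 1+8·β ≈ 27.4222, π⊥ = 1+8·β' ≈ -1.4222 ∉ [-0.5, 0.3) ⇒ out
candidate 4: (m,n)=(-6,0) → π∥ = -6+0·β ≈ -6.0000, π⊥ = -6+0·β' ≈ -6.0000 ∉ [-0.5, 0.3) ⇒ out
candidate 5: (m,n)=(2,4) → π∥ = 2+4·β ≈ 15.2111, π⊥ = 2+4·β' ≈ 0.7889 ∉ [-0.5, 0.3) ⇒ out

2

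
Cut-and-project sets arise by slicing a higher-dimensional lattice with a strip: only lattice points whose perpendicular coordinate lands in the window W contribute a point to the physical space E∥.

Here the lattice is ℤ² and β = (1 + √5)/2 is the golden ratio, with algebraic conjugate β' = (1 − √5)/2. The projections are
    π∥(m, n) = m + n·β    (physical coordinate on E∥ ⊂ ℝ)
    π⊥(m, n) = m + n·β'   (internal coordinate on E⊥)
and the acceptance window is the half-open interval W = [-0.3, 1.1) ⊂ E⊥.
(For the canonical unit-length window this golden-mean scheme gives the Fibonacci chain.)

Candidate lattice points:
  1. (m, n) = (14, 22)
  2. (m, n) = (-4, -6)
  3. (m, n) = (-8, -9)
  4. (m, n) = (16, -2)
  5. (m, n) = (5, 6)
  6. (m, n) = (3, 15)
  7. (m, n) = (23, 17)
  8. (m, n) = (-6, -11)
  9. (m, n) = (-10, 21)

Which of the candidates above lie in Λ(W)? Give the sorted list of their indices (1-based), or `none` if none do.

1, 2, 8

Numerically β ≈ 1.61803 and β' = −1/β ≈ -0.61803.
#1 (14,22): internal coord 14 + (22)·β' = +0.40325; +0.40325 ∈ [-0.3, 1.1) → IN Λ
#2 (-4,-6): internal coord -4 + (-6)·β' = -0.29180; -0.29180 ∈ [-0.3, 1.1) → IN Λ
#3 (-8,-9): internal coord -8 + (-9)·β' = -2.43769; -2.43769 ∉ [-0.3, 1.1) → out
#4 (16,-2): internal coord 16 + (-2)·β' = +17.23607; +17.23607 ∉ [-0.3, 1.1) → out
#5 (5,6): internal coord 5 + (6)·β' = +1.29180; +1.29180 ∉ [-0.3, 1.1) → out
#6 (3,15): internal coord 3 + (15)·β' = -6.27051; -6.27051 ∉ [-0.3, 1.1) → out
#7 (23,17): internal coord 23 + (17)·β' = +12.49342; +12.49342 ∉ [-0.3, 1.1) → out
#8 (-6,-11): internal coord -6 + (-11)·β' = +0.79837; +0.79837 ∈ [-0.3, 1.1) → IN Λ
#9 (-10,21): internal coord -10 + (21)·β' = -22.97871; -22.97871 ∉ [-0.3, 1.1) → out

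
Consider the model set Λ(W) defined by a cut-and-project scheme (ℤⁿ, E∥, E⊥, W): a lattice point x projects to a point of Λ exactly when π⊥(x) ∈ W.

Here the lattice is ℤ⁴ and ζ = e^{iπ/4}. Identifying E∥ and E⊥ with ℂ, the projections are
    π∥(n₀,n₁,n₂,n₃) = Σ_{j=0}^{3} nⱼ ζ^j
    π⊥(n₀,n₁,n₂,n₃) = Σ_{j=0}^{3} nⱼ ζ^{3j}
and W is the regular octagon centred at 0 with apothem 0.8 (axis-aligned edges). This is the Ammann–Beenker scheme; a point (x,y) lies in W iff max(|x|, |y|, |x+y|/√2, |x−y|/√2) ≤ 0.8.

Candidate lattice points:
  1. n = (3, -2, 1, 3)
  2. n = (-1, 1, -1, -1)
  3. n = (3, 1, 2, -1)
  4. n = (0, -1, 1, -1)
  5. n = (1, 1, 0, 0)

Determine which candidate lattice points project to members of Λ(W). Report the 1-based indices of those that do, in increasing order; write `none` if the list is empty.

Internal map: ζ^{3j} for j=0..3 gives (1,0), (−√2/2,√2/2), (0,−1), (√2/2,√2/2).
candidate 1: n = (3, -2, 1, 3) → π⊥ ≈ (+6.535534, -0.292893); max(|x|,|y|,|x±y|/√2) = 6.535534 > 0.8 ⇒ ∉ W
candidate 2: n = (-1, 1, -1, -1) → π⊥ ≈ (-2.414214, +1.000000); max(|x|,|y|,|x±y|/√2) = 2.414214 > 0.8 ⇒ ∉ W
candidate 3: n = (3, 1, 2, -1) → π⊥ ≈ (+1.585786, -2.000000); max(|x|,|y|,|x±y|/√2) = 2.535534 > 0.8 ⇒ ∉ W
candidate 4: n = (0, -1, 1, -1) → π⊥ ≈ (+0.000000, -2.414214); max(|x|,|y|,|x±y|/√2) = 2.414214 > 0.8 ⇒ ∉ W
candidate 5: n = (1, 1, 0, 0) → π⊥ ≈ (+0.292893, +0.707107); max(|x|,|y|,|x±y|/√2) = 0.707107 ≤ 0.8 ⇒ ∈ W

5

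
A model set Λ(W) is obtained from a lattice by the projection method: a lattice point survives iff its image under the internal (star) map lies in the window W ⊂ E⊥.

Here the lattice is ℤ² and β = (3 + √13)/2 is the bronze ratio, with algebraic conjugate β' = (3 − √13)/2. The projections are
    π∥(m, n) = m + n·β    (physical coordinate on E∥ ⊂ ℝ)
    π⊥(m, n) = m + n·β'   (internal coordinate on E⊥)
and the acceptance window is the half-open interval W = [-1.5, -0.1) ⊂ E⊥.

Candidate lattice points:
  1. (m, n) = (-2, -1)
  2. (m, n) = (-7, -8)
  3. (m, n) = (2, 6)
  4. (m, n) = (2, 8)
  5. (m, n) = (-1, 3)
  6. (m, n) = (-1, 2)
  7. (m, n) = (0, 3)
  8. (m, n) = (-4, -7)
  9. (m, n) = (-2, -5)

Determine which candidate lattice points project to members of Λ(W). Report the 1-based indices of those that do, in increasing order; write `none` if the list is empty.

β' = (3−√13)/2 ≈ -0.30278.
[1] lift (-2,-1): star map gives -1.69722; window check -1.5 ≤ -1.69722 < -0.1 is false → out
[2] lift (-7,-8): star map gives -4.57779; window check -1.5 ≤ -4.57779 < -0.1 is false → out
[3] lift (2,6): star map gives 0.18335; window check -1.5 ≤ 0.18335 < -0.1 is false → out
[4] lift (2,8): star map gives -0.42221; window check -1.5 ≤ -0.42221 < -0.1 is true → IN Λ
[5] lift (-1,3): star map gives -1.90833; window check -1.5 ≤ -1.90833 < -0.1 is false → out
[6] lift (-1,2): star map gives -1.60555; window check -1.5 ≤ -1.60555 < -0.1 is false → out
[7] lift (0,3): star map gives -0.90833; window check -1.5 ≤ -0.90833 < -0.1 is true → IN Λ
[8] lift (-4,-7): star map gives -1.88057; window check -1.5 ≤ -1.88057 < -0.1 is false → out
[9] lift (-2,-5): star map gives -0.48612; window check -1.5 ≤ -0.48612 < -0.1 is true → IN Λ

4, 7, 9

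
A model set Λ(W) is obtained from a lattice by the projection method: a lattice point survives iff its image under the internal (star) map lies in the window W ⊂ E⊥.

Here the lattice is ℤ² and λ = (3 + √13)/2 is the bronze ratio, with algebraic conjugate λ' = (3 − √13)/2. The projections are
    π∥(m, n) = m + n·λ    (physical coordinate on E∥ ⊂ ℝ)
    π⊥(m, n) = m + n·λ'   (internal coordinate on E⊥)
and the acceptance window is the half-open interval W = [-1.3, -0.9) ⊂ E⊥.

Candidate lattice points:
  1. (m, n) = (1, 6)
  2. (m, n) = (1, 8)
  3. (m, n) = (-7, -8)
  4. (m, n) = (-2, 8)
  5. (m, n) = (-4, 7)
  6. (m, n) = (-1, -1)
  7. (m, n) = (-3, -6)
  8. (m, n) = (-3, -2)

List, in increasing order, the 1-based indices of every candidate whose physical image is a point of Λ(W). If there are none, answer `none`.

7

Compute λ' = (3−√13)/2 = -0.30278, so π⊥(m,n) = m -0.30278·n.
[1] lift (1,6): star map gives -0.81665; window check -1.3 ≤ -0.81665 < -0.9 is false → out
[2] lift (1,8): star map gives -1.42221; window check -1.3 ≤ -1.42221 < -0.9 is false → out
[3] lift (-7,-8): star map gives -4.57779; window check -1.3 ≤ -4.57779 < -0.9 is false → out
[4] lift (-2,8): star map gives -4.42221; window check -1.3 ≤ -4.42221 < -0.9 is false → out
[5] lift (-4,7): star map gives -6.11943; window check -1.3 ≤ -6.11943 < -0.9 is false → out
[6] lift (-1,-1): star map gives -0.69722; window check -1.3 ≤ -0.69722 < -0.9 is false → out
[7] lift (-3,-6): star map gives -1.18335; window check -1.3 ≤ -1.18335 < -0.9 is true → IN Λ
[8] lift (-3,-2): star map gives -2.39445; window check -1.3 ≤ -2.39445 < -0.9 is false → out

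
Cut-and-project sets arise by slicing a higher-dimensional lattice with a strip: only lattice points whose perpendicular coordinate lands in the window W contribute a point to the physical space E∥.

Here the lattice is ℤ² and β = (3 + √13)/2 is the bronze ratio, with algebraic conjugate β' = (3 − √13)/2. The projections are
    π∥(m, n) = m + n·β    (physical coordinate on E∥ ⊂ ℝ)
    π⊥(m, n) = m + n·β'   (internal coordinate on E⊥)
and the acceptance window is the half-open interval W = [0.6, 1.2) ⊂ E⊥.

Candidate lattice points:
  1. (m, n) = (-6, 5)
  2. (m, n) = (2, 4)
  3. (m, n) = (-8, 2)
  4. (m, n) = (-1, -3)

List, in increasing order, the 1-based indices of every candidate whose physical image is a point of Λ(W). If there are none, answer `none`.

2

Numerically β ≈ 3.302776 and β' = −1/β ≈ -0.302776.
candidate 1: (m,n)=(-6,5) → π∥ = -6+5·β ≈ 10.513878, π⊥ = -6+5·β' ≈ -7.513878 ∉ [0.6, 1.2) ⇒ out
candidate 2: (m,n)=(2,4) → π∥ = 2+4·β ≈ 15.211103, π⊥ = 2+4·β' ≈ 0.788897 ∈ [0.6, 1.2) ⇒ IN Λ
candidate 3: (m,n)=(-8,2) → π∥ = -8+2·β ≈ -1.394449, π⊥ = -8+2·β' ≈ -8.605551 ∉ [0.6, 1.2) ⇒ out
candidate 4: (m,n)=(-1,-3) → π∥ = -1-3·β ≈ -10.908327, π⊥ = -1-3·β' ≈ -0.091673 ∉ [0.6, 1.2) ⇒ out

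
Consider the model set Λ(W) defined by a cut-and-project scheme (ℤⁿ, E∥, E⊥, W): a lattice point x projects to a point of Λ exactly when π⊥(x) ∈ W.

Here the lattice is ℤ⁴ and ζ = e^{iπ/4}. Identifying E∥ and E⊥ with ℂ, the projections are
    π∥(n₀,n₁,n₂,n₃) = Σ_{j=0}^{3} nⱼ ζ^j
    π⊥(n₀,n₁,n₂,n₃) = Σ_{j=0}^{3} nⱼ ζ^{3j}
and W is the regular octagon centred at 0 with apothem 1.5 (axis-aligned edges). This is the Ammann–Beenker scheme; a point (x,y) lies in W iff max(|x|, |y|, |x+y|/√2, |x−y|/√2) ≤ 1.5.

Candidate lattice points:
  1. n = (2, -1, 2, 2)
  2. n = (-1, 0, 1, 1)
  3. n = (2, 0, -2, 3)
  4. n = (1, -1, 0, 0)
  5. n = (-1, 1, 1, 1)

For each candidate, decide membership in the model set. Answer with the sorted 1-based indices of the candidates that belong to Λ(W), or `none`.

With ζ = e^{iπ/4} the internal vectors are ζ^0,ζ^3,ζ^6,ζ^9.
candidate 1: n = (2, -1, 2, 2) → π⊥ ≈ (+4.121320, -1.292893); max(|x|,|y|,|x±y|/√2) = 4.121320 > 1.5 ⇒ ∉ W
candidate 2: n = (-1, 0, 1, 1) → π⊥ ≈ (-0.292893, -0.292893); max(|x|,|y|,|x±y|/√2) = 0.414214 ≤ 1.5 ⇒ ∈ W
candidate 3: n = (2, 0, -2, 3) → π⊥ ≈ (+4.121320, +4.121320); max(|x|,|y|,|x±y|/√2) = 5.828427 > 1.5 ⇒ ∉ W
candidate 4: n = (1, -1, 0, 0) → π⊥ ≈ (+1.707107, -0.707107); max(|x|,|y|,|x±y|/√2) = 1.707107 > 1.5 ⇒ ∉ W
candidate 5: n = (-1, 1, 1, 1) → π⊥ ≈ (-1.000000, +0.414214); max(|x|,|y|,|x±y|/√2) = 1.000000 ≤ 1.5 ⇒ ∈ W

2, 5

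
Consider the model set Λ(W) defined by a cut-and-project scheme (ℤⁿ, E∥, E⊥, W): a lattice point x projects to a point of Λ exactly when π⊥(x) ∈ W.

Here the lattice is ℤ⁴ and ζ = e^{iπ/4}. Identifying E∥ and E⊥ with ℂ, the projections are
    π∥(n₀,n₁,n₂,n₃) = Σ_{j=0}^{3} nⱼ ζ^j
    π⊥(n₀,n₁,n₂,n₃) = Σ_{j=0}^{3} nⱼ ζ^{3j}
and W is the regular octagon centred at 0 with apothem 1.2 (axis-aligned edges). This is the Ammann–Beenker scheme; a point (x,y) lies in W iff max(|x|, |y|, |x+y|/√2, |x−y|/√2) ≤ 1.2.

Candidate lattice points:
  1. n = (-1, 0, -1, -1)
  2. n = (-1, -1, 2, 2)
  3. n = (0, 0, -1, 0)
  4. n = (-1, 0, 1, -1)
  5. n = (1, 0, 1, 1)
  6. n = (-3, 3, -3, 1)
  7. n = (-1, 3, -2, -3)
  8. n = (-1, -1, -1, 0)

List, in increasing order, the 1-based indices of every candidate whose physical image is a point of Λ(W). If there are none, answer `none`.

3, 8

Internal map: ζ^{3j} for j=0..3 gives (1,0), (−√2/2,√2/2), (0,−1), (√2/2,√2/2).
#1 (-1, 0, -1, -1): internal (-1.707107, 0.292893); octagon support 1.707107 vs apothem 1.2 → ∉ W
#2 (-1, -1, 2, 2): internal (1.121320, -1.292893); octagon support 1.707107 vs apothem 1.2 → ∉ W
#3 (0, 0, -1, 0): internal (0.000000, 1.000000); octagon support 1.000000 vs apothem 1.2 → ∈ W
#4 (-1, 0, 1, -1): internal (-1.707107, -1.707107); octagon support 2.414214 vs apothem 1.2 → ∉ W
#5 (1, 0, 1, 1): internal (1.707107, -0.292893); octagon support 1.707107 vs apothem 1.2 → ∉ W
#6 (-3, 3, -3, 1): internal (-4.414214, 5.828427); octagon support 7.242641 vs apothem 1.2 → ∉ W
#7 (-1, 3, -2, -3): internal (-5.242641, 2.000000); octagon support 5.242641 vs apothem 1.2 → ∉ W
#8 (-1, -1, -1, 0): internal (-0.292893, 0.292893); octagon support 0.414214 vs apothem 1.2 → ∈ W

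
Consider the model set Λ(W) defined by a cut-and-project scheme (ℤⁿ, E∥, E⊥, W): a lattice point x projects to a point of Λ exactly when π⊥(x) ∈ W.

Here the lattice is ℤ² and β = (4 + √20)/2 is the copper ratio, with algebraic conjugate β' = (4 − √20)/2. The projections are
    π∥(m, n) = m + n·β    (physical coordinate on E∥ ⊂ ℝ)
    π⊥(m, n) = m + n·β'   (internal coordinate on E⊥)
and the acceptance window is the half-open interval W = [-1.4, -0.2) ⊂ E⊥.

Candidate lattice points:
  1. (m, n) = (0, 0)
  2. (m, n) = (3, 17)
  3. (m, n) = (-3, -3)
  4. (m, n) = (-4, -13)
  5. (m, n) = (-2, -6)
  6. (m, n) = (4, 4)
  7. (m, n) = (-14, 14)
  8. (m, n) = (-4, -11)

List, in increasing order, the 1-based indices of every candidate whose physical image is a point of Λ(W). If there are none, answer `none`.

Compute β' = (4−√20)/2 = -0.23607, so π⊥(m,n) = m -0.23607·n.
candidate 1: (m,n)=(0,0) → π∥ = 0+0·β ≈ 0.00000, π⊥ = 0+0·β' ≈ 0.00000 ∉ [-1.4, -0.2) ⇒ out
candidate 2: (m,n)=(3,17) → π∥ = 3+17·β ≈ 75.01316, π⊥ = 3+17·β' ≈ -1.01316 ∈ [-1.4, -0.2) ⇒ IN Λ
candidate 3: (m,n)=(-3,-3) → π∥ = -3-3·β ≈ -15.70820, π⊥ = -3-3·β' ≈ -2.29180 ∉ [-1.4, -0.2) ⇒ out
candidate 4: (m,n)=(-4,-13) → π∥ = -4-13·β ≈ -59.06888, π⊥ = -4-13·β' ≈ -0.93112 ∈ [-1.4, -0.2) ⇒ IN Λ
candidate 5: (m,n)=(-2,-6) → π∥ = -2-6·β ≈ -27.41641, π⊥ = -2-6·β' ≈ -0.58359 ∈ [-1.4, -0.2) ⇒ IN Λ
candidate 6: (m,n)=(4,4) → π∥ = 4+4·β ≈ 20.94427, π⊥ = 4+4·β' ≈ 3.05573 ∉ [-1.4, -0.2) ⇒ out
candidate 7: (m,n)=(-14,14) → π∥ = -14+14·β ≈ 45.30495, π⊥ = -14+14·β' ≈ -17.30495 ∉ [-1.4, -0.2) ⇒ out
candidate 8: (m,n)=(-4,-11) → π∥ = -4-11·β ≈ -50.59675, π⊥ = -4-11·β' ≈ -1.40325 ∉ [-1.4, -0.2) ⇒ out

2, 4, 5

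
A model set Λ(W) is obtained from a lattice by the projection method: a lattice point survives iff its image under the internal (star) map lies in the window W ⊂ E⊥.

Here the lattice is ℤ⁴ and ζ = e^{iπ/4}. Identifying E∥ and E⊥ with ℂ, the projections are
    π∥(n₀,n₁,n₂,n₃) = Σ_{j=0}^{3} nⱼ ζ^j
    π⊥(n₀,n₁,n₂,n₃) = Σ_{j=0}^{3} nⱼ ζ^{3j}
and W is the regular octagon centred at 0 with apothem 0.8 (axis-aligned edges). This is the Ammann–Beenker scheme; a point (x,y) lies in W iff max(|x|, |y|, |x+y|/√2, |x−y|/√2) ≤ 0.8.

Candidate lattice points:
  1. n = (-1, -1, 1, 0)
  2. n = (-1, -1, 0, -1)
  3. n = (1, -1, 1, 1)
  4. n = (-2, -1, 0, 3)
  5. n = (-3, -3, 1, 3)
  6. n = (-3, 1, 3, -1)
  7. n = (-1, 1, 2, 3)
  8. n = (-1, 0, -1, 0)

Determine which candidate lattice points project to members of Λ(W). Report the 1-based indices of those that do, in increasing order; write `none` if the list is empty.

With ζ = e^{iπ/4} the internal vectors are ζ^0,ζ^3,ζ^6,ζ^9.
#1 (-1, -1, 1, 0): internal (-0.2929, -1.7071); octagon support 1.7071 vs apothem 0.8 → ∉ W
#2 (-1, -1, 0, -1): internal (-1.0000, -1.4142); octagon support 1.7071 vs apothem 0.8 → ∉ W
#3 (1, -1, 1, 1): internal (2.4142, -1.0000); octagon support 2.4142 vs apothem 0.8 → ∉ W
#4 (-2, -1, 0, 3): internal (0.8284, 1.4142); octagon support 1.5858 vs apothem 0.8 → ∉ W
#5 (-3, -3, 1, 3): internal (1.2426, -1.0000); octagon support 1.5858 vs apothem 0.8 → ∉ W
#6 (-3, 1, 3, -1): internal (-4.4142, -3.0000); octagon support 5.2426 vs apothem 0.8 → ∉ W
#7 (-1, 1, 2, 3): internal (0.4142, 0.8284); octagon support 0.8787 vs apothem 0.8 → ∉ W
#8 (-1, 0, -1, 0): internal (-1.0000, 1.0000); octagon support 1.4142 vs apothem 0.8 → ∉ W

none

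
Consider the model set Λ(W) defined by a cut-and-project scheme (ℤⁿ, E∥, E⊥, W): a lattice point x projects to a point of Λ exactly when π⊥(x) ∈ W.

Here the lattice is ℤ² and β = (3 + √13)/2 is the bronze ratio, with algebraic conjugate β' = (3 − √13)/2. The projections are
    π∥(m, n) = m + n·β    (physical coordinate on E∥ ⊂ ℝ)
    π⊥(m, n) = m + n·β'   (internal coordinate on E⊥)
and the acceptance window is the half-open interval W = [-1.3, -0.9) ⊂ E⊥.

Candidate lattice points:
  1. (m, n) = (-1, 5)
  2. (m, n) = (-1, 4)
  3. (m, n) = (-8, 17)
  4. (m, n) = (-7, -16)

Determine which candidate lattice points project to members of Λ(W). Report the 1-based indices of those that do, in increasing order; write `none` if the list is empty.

Compute β' = (3−√13)/2 = -0.30278, so π⊥(m,n) = m -0.30278·n.
#1 (-1,5): internal coord -1 + (5)·β' = -2.51388; -2.51388 ∉ [-1.3, -0.9) → out
#2 (-1,4): internal coord -1 + (4)·β' = -2.21110; -2.21110 ∉ [-1.3, -0.9) → out
#3 (-8,17): internal coord -8 + (17)·β' = -13.14719; -13.14719 ∉ [-1.3, -0.9) → out
#4 (-7,-16): internal coord -7 + (-16)·β' = -2.15559; -2.15559 ∉ [-1.3, -0.9) → out

none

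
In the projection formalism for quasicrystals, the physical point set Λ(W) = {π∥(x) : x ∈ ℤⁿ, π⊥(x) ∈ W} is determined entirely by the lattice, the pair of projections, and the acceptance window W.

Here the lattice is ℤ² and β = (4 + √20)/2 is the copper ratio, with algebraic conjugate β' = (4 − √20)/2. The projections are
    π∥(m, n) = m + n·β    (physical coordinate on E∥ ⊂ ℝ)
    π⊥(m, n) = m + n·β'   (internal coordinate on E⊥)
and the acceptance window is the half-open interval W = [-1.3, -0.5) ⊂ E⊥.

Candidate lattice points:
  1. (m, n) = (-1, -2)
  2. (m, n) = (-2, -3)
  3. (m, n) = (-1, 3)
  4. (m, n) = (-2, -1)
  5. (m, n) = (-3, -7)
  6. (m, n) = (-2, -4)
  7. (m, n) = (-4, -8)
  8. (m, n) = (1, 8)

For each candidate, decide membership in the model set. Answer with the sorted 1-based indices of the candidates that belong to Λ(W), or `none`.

Numerically β ≈ 4.23607 and β' = −1/β ≈ -0.23607.
#1 (-1,-2): internal coord -1 + (-2)·β' = -0.52786; -0.52786 ∈ [-1.3, -0.5) → IN Λ
#2 (-2,-3): internal coord -2 + (-3)·β' = -1.29180; -1.29180 ∈ [-1.3, -0.5) → IN Λ
#3 (-1,3): internal coord -1 + (3)·β' = -1.70820; -1.70820 ∉ [-1.3, -0.5) → out
#4 (-2,-1): internal coord -2 + (-1)·β' = -1.76393; -1.76393 ∉ [-1.3, -0.5) → out
#5 (-3,-7): internal coord -3 + (-7)·β' = -1.34752; -1.34752 ∉ [-1.3, -0.5) → out
#6 (-2,-4): internal coord -2 + (-4)·β' = -1.05573; -1.05573 ∈ [-1.3, -0.5) → IN Λ
#7 (-4,-8): internal coord -4 + (-8)·β' = -2.11146; -2.11146 ∉ [-1.3, -0.5) → out
#8 (1,8): internal coord 1 + (8)·β' = -0.88854; -0.88854 ∈ [-1.3, -0.5) → IN Λ

1, 2, 6, 8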